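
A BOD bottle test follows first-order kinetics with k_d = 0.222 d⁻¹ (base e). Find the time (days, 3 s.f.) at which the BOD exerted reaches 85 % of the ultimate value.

y/L₀ = 1 − e^(−k_d t) = 0.85 ⇒ e^(−k_d t) = 0.150
t = −ln(0.150) / 0.222 = 1.897 / 0.222 = 8.546 d.

t ≈ 8.55 d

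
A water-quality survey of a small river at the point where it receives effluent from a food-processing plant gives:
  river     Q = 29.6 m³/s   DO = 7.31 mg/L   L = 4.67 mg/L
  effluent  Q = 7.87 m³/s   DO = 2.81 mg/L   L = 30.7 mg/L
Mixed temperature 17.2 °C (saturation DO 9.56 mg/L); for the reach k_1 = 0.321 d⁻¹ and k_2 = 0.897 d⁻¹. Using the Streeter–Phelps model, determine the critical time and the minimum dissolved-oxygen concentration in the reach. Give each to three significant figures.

Mixed DO = (29.6×7.31 + 7.87×2.81)/(29.6+7.87) = 238.5/37.47 = 6.365 mg/L.
Mixed L₀ = (29.6×4.67 + 7.87×30.7)/(37.47) = 379.8/37.47 = 10.14 mg/L.
Initial deficit D₀ = C_s − DO₀ = 9.56 − 6.365 = 3.195 mg/L.
t_c = (1/0.5760) ln[(0.897/0.321)(1 − 3.195×0.5760/(0.321×10.14))] = 1.736 × ln(1.214) = 0.3366 d.
D_c = (0.321/0.897) × 10.14 × e^(−0.321×0.3366) = 0.3579 × 10.14 × 0.8976 = 3.256 mg/L.
Minimum DO = 9.56 − 3.256 = 6.304 mg/L.

t_c ≈ 0.337 d; minimum DO ≈ 6.30 mg/L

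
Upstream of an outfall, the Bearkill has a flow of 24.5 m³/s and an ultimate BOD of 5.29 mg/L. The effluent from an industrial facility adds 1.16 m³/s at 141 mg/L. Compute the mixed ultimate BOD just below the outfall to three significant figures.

11.4 mg/L

Flow-weighted mixing: C = (Q_r C_r + Q_w C_w)/(Q_r + Q_w)
= (24.5×5.29 + 1.16×141)/(24.5 + 1.16) = 293.2/25.66 = 11.42 mg/L.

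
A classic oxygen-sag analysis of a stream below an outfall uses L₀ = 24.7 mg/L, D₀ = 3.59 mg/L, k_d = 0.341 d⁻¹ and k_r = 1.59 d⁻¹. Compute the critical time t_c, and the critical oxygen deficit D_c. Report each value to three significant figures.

t_c ≈ 0.624 d; D_c ≈ 4.28 mg/L

With k_r/k_d = 4.663 and 1 − D₀(k_r−k_d)/(k_d L₀) = 0.4676,
t_c = ln(4.663 × 0.4676) / (1.59 − 0.341) = ln(2.180) / 1.249 = 0.7795/1.249 = 0.6241 d.
D_c = (k_d/k_r) L₀ e^(−k_d t_c) = (0.341/1.59) × 24.7 × e^(−0.341×0.6241) = 0.2145 × 24.7 × 0.8083 = 4.282 mg/L.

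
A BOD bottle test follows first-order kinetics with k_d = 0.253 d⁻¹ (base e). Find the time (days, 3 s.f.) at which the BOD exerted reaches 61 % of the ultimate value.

y/L₀ = 1 − e^(−k_d t) = 0.61 ⇒ e^(−k_d t) = 0.390
t = −ln(0.390) / 0.253 = 0.9416 / 0.253 = 3.722 d.

t ≈ 3.72 d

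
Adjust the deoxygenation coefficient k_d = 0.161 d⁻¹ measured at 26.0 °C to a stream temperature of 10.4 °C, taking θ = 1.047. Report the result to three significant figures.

k_d(T₂) = k_d(T₁) · θ^(T₂−T₁) = 0.161 × 1.047^(10.4−26.0)
= 0.161 × 1.047^-15.6 = 0.161 × 0.4885 = 0.07864 d⁻¹.

k_d ≈ 0.0786 d⁻¹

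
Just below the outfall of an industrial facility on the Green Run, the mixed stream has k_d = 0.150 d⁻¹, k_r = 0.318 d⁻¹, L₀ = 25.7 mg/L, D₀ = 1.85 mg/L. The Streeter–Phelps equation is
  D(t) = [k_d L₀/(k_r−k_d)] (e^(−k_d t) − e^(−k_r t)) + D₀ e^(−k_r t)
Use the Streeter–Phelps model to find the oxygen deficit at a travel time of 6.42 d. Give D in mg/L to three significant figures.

D ≈ 6.02 mg/L

k_d L₀/(k_r−k_d) = 0.150×25.7/(0.318−0.150) = 3.855/0.1680 = 22.95 mg/L.
e^(−k_d t) = e^(−0.150×6.420) = 0.3817; e^(−k_r t) = e^(−0.318×6.420) = 0.1298.
D = 22.95 × (0.3817 − 0.1298) + 1.85 × 0.1298 = 5.781 + 0.2402 = 6.021 mg/L.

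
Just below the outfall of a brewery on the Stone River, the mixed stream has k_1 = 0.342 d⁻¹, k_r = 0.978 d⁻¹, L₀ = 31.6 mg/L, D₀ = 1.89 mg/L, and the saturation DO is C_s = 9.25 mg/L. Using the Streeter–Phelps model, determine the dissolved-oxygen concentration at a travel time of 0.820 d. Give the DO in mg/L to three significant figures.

k_1 L₀/(k_r−k_1) = 0.342×31.6/(0.978−0.342) = 10.81/0.6360 = 16.99 mg/L.
e^(−k_1 t) = e^(−0.342×0.8200) = 0.7555; e^(−k_r t) = e^(−0.978×0.8200) = 0.4484.
D = 16.99 × (0.7555 − 0.4484) + 1.89 × 0.4484 = 5.217 + 0.8476 = 6.064 mg/L.
DO = C_s − D = 9.25 − 6.064 = 3.186 mg/L.

DO ≈ 3.19 mg/L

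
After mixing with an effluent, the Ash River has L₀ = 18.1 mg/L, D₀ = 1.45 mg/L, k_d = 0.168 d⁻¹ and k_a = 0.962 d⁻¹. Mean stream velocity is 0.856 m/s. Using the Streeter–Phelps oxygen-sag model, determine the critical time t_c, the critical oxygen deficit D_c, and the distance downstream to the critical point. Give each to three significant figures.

At the critical point dD/dt = 0, so k_d L₀ e^(−k_d t) = k_a D. Substituting D(t) from the Streeter–Phelps equation and solving for t gives
t_c = ln[(k_a/k_d)(1 − D₀(k_a−k_d)/(k_d L₀))] / (k_a−k_d).
Here k_a−k_d = 0.7940 d⁻¹ and 1 − D₀(k_a−k_d)/(k_d L₀) = 1 − 1.45×0.7940/(0.168×18.1) = 0.6214, so
t_c = ln(5.726 × 0.6214) / 0.7940 = 1.269 / 0.7940 = 1.599 d.
L(t_c) = L₀ e^(−k_d t_c) = 18.1 × 0.7645 = 13.84 mg/L, and at the critical point k_a D_c = k_d L, so D_c = (0.168/0.962) × 13.84 = 2.416 mg/L.
x_c = v t_c = 0.856 m/s × 1.599 d × 86400 s/d = 118200 m ≈ 118 km.

t_c ≈ 1.60 d; D_c ≈ 2.42 mg/L; x_c ≈ 118 km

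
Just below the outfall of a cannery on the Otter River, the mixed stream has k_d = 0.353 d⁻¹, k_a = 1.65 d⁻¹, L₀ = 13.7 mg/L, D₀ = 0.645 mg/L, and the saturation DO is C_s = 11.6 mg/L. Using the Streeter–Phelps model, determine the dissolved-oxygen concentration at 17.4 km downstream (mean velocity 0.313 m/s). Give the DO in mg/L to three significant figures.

Travel time t = x/v = 17.4 km / (0.313 m/s) = 17400 m / 0.313 m/s = 55590 s = 0.6434 d.
k_d L₀/(k_a−k_d) = 0.353×13.7/(1.65−0.353) = 4.836/1.297 = 3.729 mg/L.
e^(−k_d t) = e^(−0.353×0.6434) = 0.7968; e^(−k_a t) = e^(−1.65×0.6434) = 0.3459.
D = 3.729 × (0.7968 − 0.3459) + 0.645 × 0.3459 = 1.681 + 0.2231 = 1.904 mg/L.
DO = C_s − D = 11.6 − 1.904 = 9.696 mg/L.

DO ≈ 9.70 mg/L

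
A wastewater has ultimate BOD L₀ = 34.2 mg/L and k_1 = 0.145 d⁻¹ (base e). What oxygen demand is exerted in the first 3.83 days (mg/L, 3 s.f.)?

y ≈ 14.6 mg/L

y_t = L₀(1 − e^(−k_1 t)) = 34.2 × (1 − e^(−0.145×3.83))
= 34.2 × (1 − 0.5739) = 34.2 × 0.4261 = 14.57 mg/L.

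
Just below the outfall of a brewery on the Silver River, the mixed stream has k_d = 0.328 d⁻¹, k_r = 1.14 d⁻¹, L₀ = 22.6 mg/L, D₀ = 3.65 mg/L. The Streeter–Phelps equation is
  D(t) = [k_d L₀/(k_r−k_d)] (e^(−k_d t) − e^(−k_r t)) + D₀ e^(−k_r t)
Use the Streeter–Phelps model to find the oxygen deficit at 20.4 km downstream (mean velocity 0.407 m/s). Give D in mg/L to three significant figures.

Travel time t = x/v = 20.4 km / (0.407 m/s) = 20400 m / 0.407 m/s = 50120 s = 0.5801 d.
k_d L₀/(k_r−k_d) = 0.328×22.6/(1.14−0.328) = 7.413/0.8120 = 9.129 mg/L.
e^(−k_d t) = e^(−0.328×0.5801) = 0.8267; e^(−k_r t) = e^(−1.14×0.5801) = 0.5162.
D = 9.129 × (0.8267 − 0.5162) + 3.65 × 0.5162 = 2.835 + 1.884 = 4.719 mg/L.

D ≈ 4.72 mg/L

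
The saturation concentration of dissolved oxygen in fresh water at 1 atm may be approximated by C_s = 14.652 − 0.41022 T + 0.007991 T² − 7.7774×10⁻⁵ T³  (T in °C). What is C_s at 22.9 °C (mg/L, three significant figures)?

C_s ≈ 8.51 mg/L

C_s = 14.652 − 0.41022×22.9 + 0.007991×22.9² − 7.7774×10⁻⁵×22.9³ = 8.515 mg/L.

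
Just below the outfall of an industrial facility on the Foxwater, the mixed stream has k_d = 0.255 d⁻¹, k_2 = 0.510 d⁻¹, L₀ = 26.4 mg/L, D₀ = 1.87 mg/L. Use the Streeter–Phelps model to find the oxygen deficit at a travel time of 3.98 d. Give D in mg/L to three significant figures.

k_d L₀/(k_2−k_d) = 0.255×26.4/(0.510−0.255) = 6.732/0.2550 = 26.40 mg/L.
e^(−k_d t) = e^(−0.255×3.980) = 0.3624; e^(−k_2 t) = e^(−0.510×3.980) = 0.1314.
D = 26.40 × (0.3624 − 0.1314) + 1.87 × 0.1314 = 6.100 + 0.2456 = 6.346 mg/L.

D ≈ 6.35 mg/L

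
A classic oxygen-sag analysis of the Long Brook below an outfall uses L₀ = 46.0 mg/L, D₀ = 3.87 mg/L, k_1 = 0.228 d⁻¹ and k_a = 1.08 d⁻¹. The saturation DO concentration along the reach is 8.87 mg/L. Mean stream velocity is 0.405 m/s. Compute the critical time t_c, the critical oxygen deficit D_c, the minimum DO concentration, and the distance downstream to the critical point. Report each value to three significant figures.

t_c = [1/(k_a−k_1)] ln[(k_a/k_1)(1 − D₀(k_a−k_1)/(k_1 L₀))]
= [1/(1.08−0.228)] ln[(1.08/0.228)(1 − 3.87×0.8520/(0.228×46.0))]
= (1/0.8520) ln[4.737 × 0.6856] = 1.174 × ln(3.248) = 1.174 × 1.178 = 1.383 d.
D_c = (k_1/k_a) L₀ e^(−k_1 t_c) = (0.228/1.08) × 46.0 × e^(−0.228×1.383) = 0.2111 × 46.0 × 0.7296 = 7.085 mg/L.
Minimum DO = C_s − D_c = 8.87 − 7.085 = 1.785 mg/L.
x_c = v t_c = 0.405 m/s × 1.383 d × 86400 s/d = 48380 m ≈ 48.4 km.

t_c ≈ 1.38 d; D_c ≈ 7.09 mg/L; min DO ≈ 1.78 mg/L; x_c ≈ 48.4 km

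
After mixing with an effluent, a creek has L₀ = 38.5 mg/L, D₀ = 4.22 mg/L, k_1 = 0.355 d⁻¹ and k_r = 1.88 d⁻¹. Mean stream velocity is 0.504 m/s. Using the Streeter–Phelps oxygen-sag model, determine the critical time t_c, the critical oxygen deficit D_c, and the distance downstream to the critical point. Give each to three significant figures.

With k_r/k_1 = 5.296 and 1 − D₀(k_r−k_1)/(k_1 L₀) = 0.5291,
t_c = ln(5.296 × 0.5291) / (1.88 − 0.355) = ln(2.802) / 1.525 = 1.030/1.525 = 0.6757 d.
L(t_c) = L₀ e^(−k_1 t_c) = 38.5 × 0.7867 = 30.29 mg/L, and at the critical point k_r D_c = k_1 L, so D_c = (0.355/1.88) × 30.29 = 5.720 mg/L.
x_c = v t_c = 0.504 m/s × 0.6757 d × 86400 s/d = 29420 m ≈ 29.4 km.

t_c ≈ 0.676 d; D_c ≈ 5.72 mg/L; x_c ≈ 29.4 km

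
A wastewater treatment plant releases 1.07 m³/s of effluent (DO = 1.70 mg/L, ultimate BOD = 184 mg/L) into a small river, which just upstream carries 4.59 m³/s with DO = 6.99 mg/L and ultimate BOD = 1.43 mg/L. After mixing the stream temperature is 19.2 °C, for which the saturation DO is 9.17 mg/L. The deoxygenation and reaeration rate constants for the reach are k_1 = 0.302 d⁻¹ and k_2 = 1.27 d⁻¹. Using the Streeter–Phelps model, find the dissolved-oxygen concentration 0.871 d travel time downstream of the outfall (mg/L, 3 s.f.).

Mixed DO = (4.59×6.99 + 1.07×1.70)/(4.59+1.07) = 33.90/5.660 = 5.990 mg/L.
Mixed L₀ = (4.59×1.43 + 1.07×184)/(5.660) = 203.4/5.660 = 35.94 mg/L.
Initial deficit D₀ = C_s − DO₀ = 9.17 − 5.990 = 3.180 mg/L.
D(0.871) = [0.302×35.94/(1.27−0.302)](e^(−0.302×0.871) − e^(−1.27×0.871)) + 3.180 e^(−1.27×0.871)
= 11.21 × (0.7687 − 0.3308) + 3.180 × 0.3308 = 5.962 mg/L.
DO = 9.17 − 5.962 = 3.208 mg/L.

DO ≈ 3.21 mg/L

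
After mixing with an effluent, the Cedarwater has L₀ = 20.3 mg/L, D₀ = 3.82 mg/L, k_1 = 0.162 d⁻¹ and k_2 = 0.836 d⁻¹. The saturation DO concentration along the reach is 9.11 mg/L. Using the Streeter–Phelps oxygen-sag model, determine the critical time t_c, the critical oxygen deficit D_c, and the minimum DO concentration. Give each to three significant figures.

t_c ≈ 0.169 d; D_c ≈ 3.83 mg/L; min DO ≈ 5.28 mg/L

t_c = [1/(k_2−k_1)] ln[(k_2/k_1)(1 − D₀(k_2−k_1)/(k_1 L₀))]
= [1/(0.836−0.162)] ln[(0.836/0.162)(1 − 3.82×0.6740/(0.162×20.3))]
= (1/0.6740) ln[5.160 × 0.2171] = 1.484 × ln(1.120) = 1.484 × 0.1136 = 0.1685 d.
D_c = (k_1/k_2) L₀ e^(−k_1 t_c) = (0.162/0.836) × 20.3 × e^(−0.162×0.1685) = 0.1938 × 20.3 × 0.9731 = 3.828 mg/L.
Minimum DO = C_s − D_c = 9.11 − 3.828 = 5.282 mg/L.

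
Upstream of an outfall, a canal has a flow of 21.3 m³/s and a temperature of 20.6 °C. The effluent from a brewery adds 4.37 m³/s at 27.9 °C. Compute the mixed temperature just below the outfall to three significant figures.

21.8 °C

Flow-weighted mixing: C = (Q_r C_r + Q_w C_w)/(Q_r + Q_w)
= (21.3×20.6 + 4.37×27.9)/(21.3 + 4.37) = 560.7/25.67 = 21.84 °C.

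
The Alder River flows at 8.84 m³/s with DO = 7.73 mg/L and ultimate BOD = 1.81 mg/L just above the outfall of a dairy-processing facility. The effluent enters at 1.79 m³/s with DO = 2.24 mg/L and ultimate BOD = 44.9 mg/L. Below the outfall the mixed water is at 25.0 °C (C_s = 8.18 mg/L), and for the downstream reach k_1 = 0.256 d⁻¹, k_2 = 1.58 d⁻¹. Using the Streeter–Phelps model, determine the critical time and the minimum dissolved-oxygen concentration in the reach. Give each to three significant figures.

Mixed DO = (8.84×7.73 + 1.79×2.24)/(8.84+1.79) = 72.34/10.63 = 6.806 mg/L.
Mixed L₀ = (8.84×1.81 + 1.79×44.9)/(10.63) = 96.37/10.63 = 9.066 mg/L.
Initial deficit D₀ = C_s − DO₀ = 8.18 − 6.806 = 1.374 mg/L.
t_c = (1/1.324) ln[(1.58/0.256)(1 − 1.374×1.324/(0.256×9.066))] = 0.7553 × ln(1.333) = 0.2168 d.
D_c = (0.256/1.58) × 9.066 × e^(−0.256×0.2168) = 0.1620 × 9.066 × 0.9460 = 1.390 mg/L.
Minimum DO = 8.18 − 1.390 = 6.790 mg/L.

t_c ≈ 0.217 d; minimum DO ≈ 6.79 mg/L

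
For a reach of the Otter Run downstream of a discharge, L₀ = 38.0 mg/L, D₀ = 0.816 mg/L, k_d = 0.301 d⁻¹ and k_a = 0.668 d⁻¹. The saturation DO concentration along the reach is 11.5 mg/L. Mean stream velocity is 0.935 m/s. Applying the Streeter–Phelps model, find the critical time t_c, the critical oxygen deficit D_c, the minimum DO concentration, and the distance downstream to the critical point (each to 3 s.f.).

t_c ≈ 2.10 d; D_c ≈ 9.10 mg/L; min DO ≈ 2.40 mg/L; x_c ≈ 170 km

At the critical point dD/dt = 0, so k_d L₀ e^(−k_d t) = k_a D. Substituting D(t) from the Streeter–Phelps equation and solving for t gives
t_c = ln[(k_a/k_d)(1 − D₀(k_a−k_d)/(k_d L₀))] / (k_a−k_d).
Here k_a−k_d = 0.3670 d⁻¹ and 1 − D₀(k_a−k_d)/(k_d L₀) = 1 − 0.816×0.3670/(0.301×38.0) = 0.9738, so
t_c = ln(2.219 × 0.9738) / 0.3670 = 0.7706 / 0.3670 = 2.100 d.
D_c = (k_d/k_a) L₀ e^(−k_d t_c) = (0.301/0.668) × 38.0 × e^(−0.301×2.100) = 0.4506 × 38.0 × 0.5315 = 9.101 mg/L.
Minimum DO = C_s − D_c = 11.5 − 9.101 = 2.399 mg/L.
x_c = v t_c = 0.935 m/s × 2.100 d × 86400 s/d = 169600 m ≈ 170 km.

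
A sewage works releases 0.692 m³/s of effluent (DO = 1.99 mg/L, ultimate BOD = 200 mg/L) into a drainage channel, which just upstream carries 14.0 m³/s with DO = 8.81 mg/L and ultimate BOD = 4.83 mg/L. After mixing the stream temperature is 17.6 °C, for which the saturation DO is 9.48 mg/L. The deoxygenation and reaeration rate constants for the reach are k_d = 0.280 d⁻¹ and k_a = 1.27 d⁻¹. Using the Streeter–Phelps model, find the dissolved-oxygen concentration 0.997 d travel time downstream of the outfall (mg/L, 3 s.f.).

DO ≈ 7.32 mg/L

Mixed DO = (14.0×8.81 + 0.692×1.99)/(14.0+0.692) = 124.7/14.69 = 8.489 mg/L.
Mixed L₀ = (14.0×4.83 + 0.692×200)/(14.69) = 206.0/14.69 = 14.02 mg/L.
Initial deficit D₀ = C_s − DO₀ = 9.48 − 8.489 = 0.9912 mg/L.
D(0.997) = [0.280×14.02/(1.27−0.280)](e^(−0.280×0.997) − e^(−1.27×0.997)) + 0.9912 e^(−1.27×0.997)
= 3.966 × (0.7564 − 0.2819) + 0.9912 × 0.2819 = 2.161 mg/L.
DO = 9.48 − 2.161 = 7.319 mg/L.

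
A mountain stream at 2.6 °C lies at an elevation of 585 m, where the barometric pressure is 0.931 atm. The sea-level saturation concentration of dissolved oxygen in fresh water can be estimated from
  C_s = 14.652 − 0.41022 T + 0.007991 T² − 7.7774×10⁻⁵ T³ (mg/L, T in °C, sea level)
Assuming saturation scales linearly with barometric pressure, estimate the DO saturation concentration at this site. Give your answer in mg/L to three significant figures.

At sea level: C_s = 14.652 − 0.41022×2.6 + 0.007991×2.6² − 7.7774×10⁻⁵×2.6³ = 13.64 mg/L.
Pressure correction: C_s' = 13.64 × 0.931 = 12.70 mg/L.

C_s ≈ 12.7 mg/L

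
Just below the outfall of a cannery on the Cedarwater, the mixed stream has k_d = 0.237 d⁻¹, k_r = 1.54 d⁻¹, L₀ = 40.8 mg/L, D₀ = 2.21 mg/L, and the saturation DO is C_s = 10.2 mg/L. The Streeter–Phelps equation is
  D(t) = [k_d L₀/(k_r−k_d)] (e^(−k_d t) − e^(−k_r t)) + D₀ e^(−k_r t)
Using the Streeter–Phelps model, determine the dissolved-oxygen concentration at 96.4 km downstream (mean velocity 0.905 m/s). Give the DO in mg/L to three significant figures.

DO ≈ 5.44 mg/L

Travel time t = x/v = 96.4 km / (0.905 m/s) = 96400 m / 0.905 m/s = 106500 s = 1.233 d.
k_d L₀/(k_r−k_d) = 0.237×40.8/(1.54−0.237) = 9.670/1.303 = 7.421 mg/L.
e^(−k_d t) = e^(−0.237×1.233) = 0.7466; e^(−k_r t) = e^(−1.54×1.233) = 0.1498.
D = 7.421 × (0.7466 − 0.1498) + 2.21 × 0.1498 = 4.429 + 0.3310 = 4.760 mg/L.
DO = C_s − D = 10.2 − 4.760 = 5.440 mg/L.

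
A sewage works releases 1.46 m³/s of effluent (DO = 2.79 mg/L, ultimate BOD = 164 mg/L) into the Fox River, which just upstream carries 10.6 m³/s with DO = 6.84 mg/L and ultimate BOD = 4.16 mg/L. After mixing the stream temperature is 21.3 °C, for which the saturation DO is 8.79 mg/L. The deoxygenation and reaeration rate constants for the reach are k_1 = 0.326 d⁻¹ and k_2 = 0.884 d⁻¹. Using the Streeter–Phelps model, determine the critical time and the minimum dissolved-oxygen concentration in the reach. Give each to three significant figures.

t_c ≈ 1.44 d; minimum DO ≈ 3.36 mg/L

Mixed DO = (10.6×6.84 + 1.46×2.79)/(10.6+1.46) = 76.58/12.06 = 6.350 mg/L.
Mixed L₀ = (10.6×4.16 + 1.46×164)/(12.06) = 283.5/12.06 = 23.51 mg/L.
Initial deficit D₀ = C_s − DO₀ = 8.79 − 6.350 = 2.440 mg/L.
t_c = (1/0.5580) ln[(0.884/0.326)(1 − 2.440×0.5580/(0.326×23.51))] = 1.792 × ln(2.230) = 1.437 d.
D_c = (0.326/0.884) × 23.51 × e^(−0.326×1.437) = 0.3688 × 23.51 × 0.6259 = 5.427 mg/L.
Minimum DO = 8.79 − 5.427 = 3.363 mg/L.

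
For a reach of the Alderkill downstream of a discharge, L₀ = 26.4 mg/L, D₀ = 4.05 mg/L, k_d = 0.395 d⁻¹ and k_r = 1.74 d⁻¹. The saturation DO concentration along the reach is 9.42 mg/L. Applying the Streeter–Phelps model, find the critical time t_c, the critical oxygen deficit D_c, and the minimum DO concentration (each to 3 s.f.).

t_c ≈ 0.553 d; D_c ≈ 4.82 mg/L; min DO ≈ 4.60 mg/L

t_c = [1/(k_r−k_d)] ln[(k_r/k_d)(1 − D₀(k_r−k_d)/(k_d L₀))]
= [1/(1.74−0.395)] ln[(1.74/0.395)(1 − 4.05×1.345/(0.395×26.4))]
= (1/1.345) ln[4.405 × 0.4776] = 0.7435 × ln(2.104) = 0.7435 × 0.7438 = 0.5530 d.
L(t_c) = L₀ e^(−k_d t_c) = 26.4 × 0.8038 = 21.22 mg/L, and at the critical point k_r D_c = k_d L, so D_c = (0.395/1.74) × 21.22 = 4.817 mg/L.
Minimum DO = C_s − D_c = 9.42 − 4.817 = 4.603 mg/L.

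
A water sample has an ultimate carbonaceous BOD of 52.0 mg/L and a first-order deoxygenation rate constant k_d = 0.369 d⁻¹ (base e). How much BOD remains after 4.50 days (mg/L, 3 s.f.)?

L ≈ 9.88 mg/L

L_t = L₀ e^(−k_d t) = 52.0 × e^(−0.369×4.50) = 52.0 × 0.1900 = 9.882 mg/L.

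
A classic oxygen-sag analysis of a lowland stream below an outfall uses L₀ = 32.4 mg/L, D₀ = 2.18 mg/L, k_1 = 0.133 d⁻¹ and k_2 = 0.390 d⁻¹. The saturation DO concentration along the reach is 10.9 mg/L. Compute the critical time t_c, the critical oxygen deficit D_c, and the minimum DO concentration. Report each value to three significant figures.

With k_2/k_1 = 2.932 and 1 − D₀(k_2−k_1)/(k_1 L₀) = 0.8700,
t_c = ln(2.932 × 0.8700) / (0.390 − 0.133) = ln(2.551) / 0.2570 = 0.9365/0.2570 = 3.644 d.
D_c = (k_1/k_2) L₀ e^(−k_1 t_c) = (0.133/0.390) × 32.4 × e^(−0.133×3.644) = 0.3410 × 32.4 × 0.6159 = 6.805 mg/L.
Minimum DO = C_s − D_c = 10.9 − 6.805 = 4.095 mg/L.

t_c ≈ 3.64 d; D_c ≈ 6.81 mg/L; min DO ≈ 4.09 mg/L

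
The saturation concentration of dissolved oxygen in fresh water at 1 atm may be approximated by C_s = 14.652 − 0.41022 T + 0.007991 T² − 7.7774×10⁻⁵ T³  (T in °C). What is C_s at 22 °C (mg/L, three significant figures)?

C_s = 14.652 − 0.41022×22 + 0.007991×22² − 7.7774×10⁻⁵×22³ = 8.667 mg/L.

C_s ≈ 8.67 mg/L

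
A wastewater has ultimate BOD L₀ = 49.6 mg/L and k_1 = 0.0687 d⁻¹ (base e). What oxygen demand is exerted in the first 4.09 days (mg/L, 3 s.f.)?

y_t = L₀(1 − e^(−k_1 t)) = 49.6 × (1 − e^(−0.0687×4.09))
= 49.6 × (1 − 0.7550) = 49.6 × 0.2450 = 12.15 mg/L.

y ≈ 12.1 mg/L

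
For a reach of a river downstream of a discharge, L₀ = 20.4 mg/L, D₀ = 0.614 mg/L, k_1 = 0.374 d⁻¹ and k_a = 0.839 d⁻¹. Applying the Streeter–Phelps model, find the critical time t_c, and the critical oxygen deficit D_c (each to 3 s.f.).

t_c = [1/(k_a−k_1)] ln[(k_a/k_1)(1 − D₀(k_a−k_1)/(k_1 L₀))]
= [1/(0.839−0.374)] ln[(0.839/0.374)(1 − 0.614×0.4650/(0.374×20.4))]
= (1/0.4650) ln[2.243 × 0.9626] = 2.151 × ln(2.159) = 2.151 × 0.7698 = 1.656 d.
L(t_c) = L₀ e^(−k_1 t_c) = 20.4 × 0.5384 = 10.98 mg/L, and at the critical point k_a D_c = k_1 L, so D_c = (0.374/0.839) × 10.98 = 4.896 mg/L.

t_c ≈ 1.66 d; D_c ≈ 4.90 mg/L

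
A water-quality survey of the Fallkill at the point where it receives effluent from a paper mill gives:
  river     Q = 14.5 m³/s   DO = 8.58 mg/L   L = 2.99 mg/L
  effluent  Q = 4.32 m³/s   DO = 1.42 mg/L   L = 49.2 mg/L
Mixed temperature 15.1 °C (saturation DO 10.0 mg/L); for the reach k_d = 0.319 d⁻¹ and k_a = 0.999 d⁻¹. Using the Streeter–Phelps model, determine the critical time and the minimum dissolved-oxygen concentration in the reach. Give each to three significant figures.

Mixed DO = (14.5×8.58 + 4.32×1.42)/(14.5+4.32) = 130.5/18.82 = 6.936 mg/L.
Mixed L₀ = (14.5×2.99 + 4.32×49.2)/(18.82) = 255.9/18.82 = 13.60 mg/L.
Initial deficit D₀ = C_s − DO₀ = 10.0 − 6.936 = 3.064 mg/L.
t_c = (1/0.6800) ln[(0.999/0.319)(1 − 3.064×0.6800/(0.319×13.60))] = 1.471 × ln(1.628) = 0.7163 d.
D_c = (0.319/0.999) × 13.60 × e^(−0.319×0.7163) = 0.3193 × 13.60 × 0.7957 = 3.455 mg/L.
Minimum DO = 10.0 − 3.455 = 6.545 mg/L.

t_c ≈ 0.716 d; minimum DO ≈ 6.55 mg/L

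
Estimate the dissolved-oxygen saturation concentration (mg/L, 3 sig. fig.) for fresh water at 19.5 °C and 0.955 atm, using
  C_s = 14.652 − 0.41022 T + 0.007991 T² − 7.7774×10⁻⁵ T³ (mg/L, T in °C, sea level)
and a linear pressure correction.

At sea level: C_s = 14.652 − 0.41022×19.5 + 0.007991×19.5² − 7.7774×10⁻⁵×19.5³ = 9.115 mg/L.
Pressure correction: C_s' = 9.115 × 0.955 = 8.704 mg/L.

C_s ≈ 8.70 mg/L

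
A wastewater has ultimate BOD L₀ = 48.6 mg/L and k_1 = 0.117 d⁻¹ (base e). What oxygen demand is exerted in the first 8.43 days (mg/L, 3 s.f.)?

y_t = L₀(1 − e^(−k_1 t)) = 48.6 × (1 − e^(−0.117×8.43))
= 48.6 × (1 − 0.3730) = 48.6 × 0.6270 = 30.47 mg/L.

y ≈ 30.5 mg/L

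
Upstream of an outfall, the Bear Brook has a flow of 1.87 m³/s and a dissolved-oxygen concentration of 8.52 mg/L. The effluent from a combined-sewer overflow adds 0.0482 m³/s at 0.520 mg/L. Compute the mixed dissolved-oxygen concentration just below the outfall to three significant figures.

Flow-weighted mixing: C = (Q_r C_r + Q_w C_w)/(Q_r + Q_w)
= (1.87×8.52 + 0.0482×0.520)/(1.87 + 0.0482) = 15.96/1.918 = 8.319 mg/L.

8.32 mg/L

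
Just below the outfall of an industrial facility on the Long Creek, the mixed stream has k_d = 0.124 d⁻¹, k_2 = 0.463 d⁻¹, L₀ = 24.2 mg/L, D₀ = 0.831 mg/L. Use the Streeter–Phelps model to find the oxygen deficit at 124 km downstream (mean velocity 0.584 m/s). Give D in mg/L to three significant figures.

D ≈ 3.96 mg/L

Travel time t = x/v = 124 km / (0.584 m/s) = 124000 m / 0.584 m/s = 212300 s = 2.458 d.
k_d L₀/(k_2−k_d) = 0.124×24.2/(0.463−0.124) = 3.001/0.3390 = 8.852 mg/L.
e^(−k_d t) = e^(−0.124×2.458) = 0.7373; e^(−k_2 t) = e^(−0.463×2.458) = 0.3205.
D = 8.852 × (0.7373 − 0.3205) + 0.831 × 0.3205 = 3.690 + 0.2663 = 3.956 mg/L.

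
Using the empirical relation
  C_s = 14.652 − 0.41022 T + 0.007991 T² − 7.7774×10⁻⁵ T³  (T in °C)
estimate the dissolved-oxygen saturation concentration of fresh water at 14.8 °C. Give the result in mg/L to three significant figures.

C_s = 14.652 − 0.41022×14.8 + 0.007991×14.8² − 7.7774×10⁻⁵×14.8³ = 10.08 mg/L.

C_s ≈ 10.1 mg/L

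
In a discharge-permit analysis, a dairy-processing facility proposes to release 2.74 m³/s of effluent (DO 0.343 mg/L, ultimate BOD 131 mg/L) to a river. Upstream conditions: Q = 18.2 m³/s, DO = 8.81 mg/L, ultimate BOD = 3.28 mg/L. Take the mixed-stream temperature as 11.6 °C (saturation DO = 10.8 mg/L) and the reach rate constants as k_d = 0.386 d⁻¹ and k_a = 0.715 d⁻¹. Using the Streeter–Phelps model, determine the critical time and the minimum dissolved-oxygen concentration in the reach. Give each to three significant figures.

t_c ≈ 1.44 d; minimum DO ≈ 4.62 mg/L

Mixed DO = (18.2×8.81 + 2.74×0.343)/(18.2+2.74) = 161.3/20.94 = 7.702 mg/L.
Mixed L₀ = (18.2×3.28 + 2.74×131)/(20.94) = 418.6/20.94 = 19.99 mg/L.
Initial deficit D₀ = C_s − DO₀ = 10.8 − 7.702 = 3.098 mg/L.
t_c = (1/0.3290) ln[(0.715/0.386)(1 − 3.098×0.3290/(0.386×19.99))] = 3.040 × ln(1.608) = 1.443 d.
D_c = (0.386/0.715) × 19.99 × e^(−0.386×1.443) = 0.5399 × 19.99 × 0.5729 = 6.183 mg/L.
Minimum DO = 10.8 − 6.183 = 4.617 mg/L.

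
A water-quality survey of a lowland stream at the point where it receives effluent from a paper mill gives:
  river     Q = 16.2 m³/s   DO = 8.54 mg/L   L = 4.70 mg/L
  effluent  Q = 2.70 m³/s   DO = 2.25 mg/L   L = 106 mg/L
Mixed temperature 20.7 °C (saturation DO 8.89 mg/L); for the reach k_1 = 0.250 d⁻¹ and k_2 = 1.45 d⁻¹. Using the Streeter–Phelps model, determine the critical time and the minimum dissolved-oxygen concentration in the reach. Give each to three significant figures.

t_c ≈ 1.15 d; minimum DO ≈ 6.41 mg/L

Mixed DO = (16.2×8.54 + 2.70×2.25)/(16.2+2.70) = 144.4/18.90 = 7.641 mg/L.
Mixed L₀ = (16.2×4.70 + 2.70×106)/(18.90) = 362.3/18.90 = 19.17 mg/L.
Initial deficit D₀ = C_s − DO₀ = 8.89 − 7.641 = 1.249 mg/L.
t_c = (1/1.200) ln[(1.45/0.250)(1 − 1.249×1.200/(0.250×19.17))] = 0.8333 × ln(3.987) = 1.153 d.
D_c = (0.250/1.45) × 19.17 × e^(−0.250×1.153) = 0.1724 × 19.17 × 0.7497 = 2.478 mg/L.
Minimum DO = 8.89 − 2.478 = 6.412 mg/L.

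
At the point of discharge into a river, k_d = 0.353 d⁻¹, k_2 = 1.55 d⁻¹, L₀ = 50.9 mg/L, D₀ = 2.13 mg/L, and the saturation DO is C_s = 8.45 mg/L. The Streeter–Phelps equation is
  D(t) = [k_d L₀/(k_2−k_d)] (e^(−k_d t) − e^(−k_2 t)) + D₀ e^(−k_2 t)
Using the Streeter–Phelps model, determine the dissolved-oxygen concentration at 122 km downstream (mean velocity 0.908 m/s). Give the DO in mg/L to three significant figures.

Travel time t = x/v = 122 km / (0.908 m/s) = 122000 m / 0.908 m/s = 134400 s = 1.555 d.
k_d L₀/(k_2−k_d) = 0.353×50.9/(1.55−0.353) = 17.97/1.197 = 15.01 mg/L.
e^(−k_d t) = e^(−0.353×1.555) = 0.5776; e^(−k_2 t) = e^(−1.55×1.555) = 0.08978.
D = 15.01 × (0.5776 − 0.08978) + 2.13 × 0.08978 = 7.322 + 0.1912 = 7.513 mg/L.
DO = C_s − D = 8.45 − 7.513 = 0.9370 mg/L.

DO ≈ 0.937 mg/L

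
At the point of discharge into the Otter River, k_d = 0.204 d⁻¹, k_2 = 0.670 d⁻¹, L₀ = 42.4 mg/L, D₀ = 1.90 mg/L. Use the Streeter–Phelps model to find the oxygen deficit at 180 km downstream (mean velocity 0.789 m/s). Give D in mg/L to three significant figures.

D ≈ 7.99 mg/L

Travel time t = x/v = 180 km / (0.789 m/s) = 180000 m / 0.789 m/s = 228100 s = 2.640 d.
k_d L₀/(k_2−k_d) = 0.204×42.4/(0.670−0.204) = 8.650/0.4660 = 18.56 mg/L.
e^(−k_d t) = e^(−0.204×2.640) = 0.5835; e^(−k_2 t) = e^(−0.670×2.640) = 0.1705.
D = 18.56 × (0.5835 − 0.1705) + 1.90 × 0.1705 = 7.667 + 0.3239 = 7.991 mg/L.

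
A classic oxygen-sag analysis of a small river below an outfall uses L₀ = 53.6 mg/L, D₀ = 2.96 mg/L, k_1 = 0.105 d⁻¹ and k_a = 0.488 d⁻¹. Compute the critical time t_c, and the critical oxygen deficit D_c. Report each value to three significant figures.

t_c ≈ 3.42 d; D_c ≈ 8.05 mg/L

At the critical point dD/dt = 0, so k_1 L₀ e^(−k_1 t) = k_a D. Substituting D(t) from the Streeter–Phelps equation and solving for t gives
t_c = ln[(k_a/k_1)(1 − D₀(k_a−k_1)/(k_1 L₀))] / (k_a−k_1).
Here k_a−k_1 = 0.3830 d⁻¹ and 1 − D₀(k_a−k_1)/(k_1 L₀) = 1 − 2.96×0.3830/(0.105×53.6) = 0.7986, so
t_c = ln(4.648 × 0.7986) / 0.3830 = 1.311 / 0.3830 = 3.424 d.
D_c = (k_1/k_a) L₀ e^(−k_1 t_c) = (0.105/0.488) × 53.6 × e^(−0.105×3.424) = 0.2152 × 53.6 × 0.6980 = 8.050 mg/L.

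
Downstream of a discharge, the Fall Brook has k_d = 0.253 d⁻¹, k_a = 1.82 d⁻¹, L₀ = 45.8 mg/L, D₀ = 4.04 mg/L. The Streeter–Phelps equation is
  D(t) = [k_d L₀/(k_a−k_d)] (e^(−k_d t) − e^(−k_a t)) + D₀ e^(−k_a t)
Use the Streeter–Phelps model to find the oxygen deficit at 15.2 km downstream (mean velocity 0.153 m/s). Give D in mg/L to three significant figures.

Travel time t = x/v = 15.2 km / (0.153 m/s) = 15200 m / 0.153 m/s = 99350 s = 1.150 d.
k_d L₀/(k_a−k_d) = 0.253×45.8/(1.82−0.253) = 11.59/1.567 = 7.395 mg/L.
e^(−k_d t) = e^(−0.253×1.150) = 0.7476; e^(−k_a t) = e^(−1.82×1.150) = 0.1234.
D = 7.395 × (0.7476 − 0.1234) + 4.04 × 0.1234 = 4.616 + 0.4983 = 5.114 mg/L.

D ≈ 5.11 mg/L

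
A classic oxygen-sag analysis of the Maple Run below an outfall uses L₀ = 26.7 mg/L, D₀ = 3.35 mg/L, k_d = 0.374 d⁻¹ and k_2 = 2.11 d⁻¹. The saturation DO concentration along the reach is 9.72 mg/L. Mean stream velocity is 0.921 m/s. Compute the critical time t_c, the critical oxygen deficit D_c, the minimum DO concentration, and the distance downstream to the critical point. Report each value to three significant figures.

With k_2/k_d = 5.642 and 1 − D₀(k_2−k_d)/(k_d L₀) = 0.4176,
t_c = ln(5.642 × 0.4176) / (2.11 − 0.374) = ln(2.356) / 1.736 = 0.8570/1.736 = 0.4937 d.
L(t_c) = L₀ e^(−k_d t_c) = 26.7 × 0.8314 = 22.20 mg/L, and at the critical point k_2 D_c = k_d L, so D_c = (0.374/2.11) × 22.20 = 3.935 mg/L.
Minimum DO = C_s − D_c = 9.72 − 3.935 = 5.785 mg/L.
x_c = v t_c = 0.921 m/s × 0.4937 d × 86400 s/d = 39280 m ≈ 39.3 km.

t_c ≈ 0.494 d; D_c ≈ 3.93 mg/L; min DO ≈ 5.79 mg/L; x_c ≈ 39.3 km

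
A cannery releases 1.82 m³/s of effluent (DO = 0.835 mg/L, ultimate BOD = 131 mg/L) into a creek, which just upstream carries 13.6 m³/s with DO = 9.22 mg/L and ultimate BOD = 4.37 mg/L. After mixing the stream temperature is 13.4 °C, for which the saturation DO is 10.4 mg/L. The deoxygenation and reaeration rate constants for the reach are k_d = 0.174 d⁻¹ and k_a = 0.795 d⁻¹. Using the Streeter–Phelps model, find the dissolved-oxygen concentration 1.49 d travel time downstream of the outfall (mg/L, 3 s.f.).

Mixed DO = (13.6×9.22 + 1.82×0.835)/(13.6+1.82) = 126.9/15.42 = 8.230 mg/L.
Mixed L₀ = (13.6×4.37 + 1.82×131)/(15.42) = 297.9/15.42 = 19.32 mg/L.
Initial deficit D₀ = C_s − DO₀ = 10.4 − 8.230 = 2.170 mg/L.
D(1.49) = [0.174×19.32/(0.795−0.174)](e^(−0.174×1.49) − e^(−0.795×1.49)) + 2.170 e^(−0.795×1.49)
= 5.412 × (0.7716 − 0.3059) + 2.170 × 0.3059 = 3.184 mg/L.
DO = 10.4 − 3.184 = 7.216 mg/L.

DO ≈ 7.22 mg/L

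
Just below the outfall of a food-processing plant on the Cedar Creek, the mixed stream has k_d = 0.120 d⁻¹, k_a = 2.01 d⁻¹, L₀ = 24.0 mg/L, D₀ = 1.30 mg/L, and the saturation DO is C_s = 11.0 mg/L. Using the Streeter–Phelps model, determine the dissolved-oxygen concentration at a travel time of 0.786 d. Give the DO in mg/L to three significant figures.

k_d L₀/(k_a−k_d) = 0.120×24.0/(2.01−0.120) = 2.880/1.890 = 1.524 mg/L.
e^(−k_d t) = e^(−0.120×0.7860) = 0.9100; e^(−k_a t) = e^(−2.01×0.7860) = 0.2060.
D = 1.524 × (0.9100 − 0.2060) + 1.30 × 0.2060 = 1.073 + 0.2678 = 1.341 mg/L.
DO = C_s − D = 11.0 − 1.341 = 9.659 mg/L.

DO ≈ 9.66 mg/L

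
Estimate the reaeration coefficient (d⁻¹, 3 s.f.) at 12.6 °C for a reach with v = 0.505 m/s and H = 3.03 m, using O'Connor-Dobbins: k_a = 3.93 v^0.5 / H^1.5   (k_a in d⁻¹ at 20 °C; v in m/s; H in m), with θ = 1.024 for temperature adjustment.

k_a ≈ 0.444 d⁻¹

k_a(20) = 3.93 × 0.505^0.5 / 3.03^1.5 = 3.93 × 0.7106 / 5.274 = 0.5295 d⁻¹.
k_a(12.6) = 0.5295 × 1.024^(12.6−20) = 0.5295 × 0.8390 = 0.4443 d⁻¹.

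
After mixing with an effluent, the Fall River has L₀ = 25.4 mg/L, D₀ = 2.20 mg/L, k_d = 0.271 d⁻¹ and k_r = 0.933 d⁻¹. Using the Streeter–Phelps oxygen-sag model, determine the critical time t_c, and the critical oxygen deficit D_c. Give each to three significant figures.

With k_r/k_d = 3.443 and 1 − D₀(k_r−k_d)/(k_d L₀) = 0.7884,
t_c = ln(3.443 × 0.7884) / (0.933 − 0.271) = ln(2.714) / 0.6620 = 0.9986/0.6620 = 1.508 d.
L(t_c) = L₀ e^(−k_d t_c) = 25.4 × 0.6645 = 16.88 mg/L, and at the critical point k_r D_c = k_d L, so D_c = (0.271/0.933) × 16.88 = 4.902 mg/L.

t_c ≈ 1.51 d; D_c ≈ 4.90 mg/L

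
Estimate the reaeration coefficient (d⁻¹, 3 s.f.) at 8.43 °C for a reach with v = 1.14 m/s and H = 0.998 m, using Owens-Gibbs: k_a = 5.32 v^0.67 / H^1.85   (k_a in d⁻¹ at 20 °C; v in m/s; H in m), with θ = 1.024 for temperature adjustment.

k_a(20) = 5.32 × 1.14^0.67 / 0.998^1.85 = 5.32 × 1.092 / 0.9963 = 5.830 d⁻¹.
k_a(8.43) = 5.830 × 1.024^(8.43−20) = 5.830 × 0.7600 = 4.431 d⁻¹.

k_a ≈ 4.43 d⁻¹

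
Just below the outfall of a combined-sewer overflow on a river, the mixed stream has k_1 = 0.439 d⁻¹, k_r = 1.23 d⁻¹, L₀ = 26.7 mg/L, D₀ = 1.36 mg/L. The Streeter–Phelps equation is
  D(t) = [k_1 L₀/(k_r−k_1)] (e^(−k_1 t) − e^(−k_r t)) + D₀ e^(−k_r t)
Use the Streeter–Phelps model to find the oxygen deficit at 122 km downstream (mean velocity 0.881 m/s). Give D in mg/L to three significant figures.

D ≈ 5.46 mg/L

Travel time t = x/v = 122 km / (0.881 m/s) = 122000 m / 0.881 m/s = 138500 s = 1.603 d.
k_1 L₀/(k_r−k_1) = 0.439×26.7/(1.23−0.439) = 11.72/0.7910 = 14.82 mg/L.
e^(−k_1 t) = e^(−0.439×1.603) = 0.4948; e^(−k_r t) = e^(−1.23×1.603) = 0.1393.
D = 14.82 × (0.4948 − 0.1393) + 1.36 × 0.1393 = 5.268 + 0.1894 = 5.458 mg/L.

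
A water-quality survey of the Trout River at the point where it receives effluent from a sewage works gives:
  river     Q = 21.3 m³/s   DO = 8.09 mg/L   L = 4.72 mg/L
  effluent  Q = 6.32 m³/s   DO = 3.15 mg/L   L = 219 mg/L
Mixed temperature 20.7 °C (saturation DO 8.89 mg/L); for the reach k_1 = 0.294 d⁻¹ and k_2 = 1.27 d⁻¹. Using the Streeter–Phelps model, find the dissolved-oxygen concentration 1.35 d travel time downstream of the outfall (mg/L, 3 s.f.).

Mixed DO = (21.3×8.09 + 6.32×3.15)/(21.3+6.32) = 192.2/27.62 = 6.960 mg/L.
Mixed L₀ = (21.3×4.72 + 6.32×219)/(27.62) = 1485/27.62 = 53.75 mg/L.
Initial deficit D₀ = C_s − DO₀ = 8.89 − 6.960 = 1.930 mg/L.
D(1.35) = [0.294×53.75/(1.27−0.294)](e^(−0.294×1.35) − e^(−1.27×1.35)) + 1.930 e^(−1.27×1.35)
= 16.19 × (0.6724 − 0.1801) + 1.930 × 0.1801 = 8.319 mg/L.
DO = 8.89 − 8.319 = 0.5706 mg/L.

DO ≈ 0.571 mg/L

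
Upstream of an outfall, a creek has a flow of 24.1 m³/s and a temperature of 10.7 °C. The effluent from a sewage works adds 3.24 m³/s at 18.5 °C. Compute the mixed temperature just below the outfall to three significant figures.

Flow-weighted mixing: C = (Q_r C_r + Q_w C_w)/(Q_r + Q_w)
= (24.1×10.7 + 3.24×18.5)/(24.1 + 3.24) = 317.8/27.34 = 11.62 °C.

11.6 °C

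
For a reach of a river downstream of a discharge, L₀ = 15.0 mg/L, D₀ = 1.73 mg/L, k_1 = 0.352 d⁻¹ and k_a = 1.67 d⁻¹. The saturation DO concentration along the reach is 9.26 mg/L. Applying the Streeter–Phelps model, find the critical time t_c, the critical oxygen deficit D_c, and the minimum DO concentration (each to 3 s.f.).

At the critical point dD/dt = 0, so k_1 L₀ e^(−k_1 t) = k_a D. Substituting D(t) from the Streeter–Phelps equation and solving for t gives
t_c = ln[(k_a/k_1)(1 − D₀(k_a−k_1)/(k_1 L₀))] / (k_a−k_1).
Here k_a−k_1 = 1.318 d⁻¹ and 1 − D₀(k_a−k_1)/(k_1 L₀) = 1 − 1.73×1.318/(0.352×15.0) = 0.5682, so
t_c = ln(4.744 × 0.5682) / 1.318 = 0.9916 / 1.318 = 0.7523 d.
L(t_c) = L₀ e^(−k_1 t_c) = 15.0 × 0.7673 = 11.51 mg/L, and at the critical point k_a D_c = k_1 L, so D_c = (0.352/1.67) × 11.51 = 2.426 mg/L.
Minimum DO = C_s − D_c = 9.26 − 2.426 = 6.834 mg/L.

t_c ≈ 0.752 d; D_c ≈ 2.43 mg/L; min DO ≈ 6.83 mg/L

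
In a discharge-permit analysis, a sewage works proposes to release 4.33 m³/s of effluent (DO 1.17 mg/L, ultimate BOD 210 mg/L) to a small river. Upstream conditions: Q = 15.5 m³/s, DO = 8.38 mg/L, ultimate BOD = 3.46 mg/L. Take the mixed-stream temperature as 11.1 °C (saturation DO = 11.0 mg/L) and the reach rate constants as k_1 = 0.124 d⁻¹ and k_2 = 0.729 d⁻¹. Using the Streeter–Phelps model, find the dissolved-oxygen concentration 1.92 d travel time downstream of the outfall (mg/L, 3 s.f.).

Mixed DO = (15.5×8.38 + 4.33×1.17)/(15.5+4.33) = 135.0/19.83 = 6.806 mg/L.
Mixed L₀ = (15.5×3.46 + 4.33×210)/(19.83) = 962.9/19.83 = 48.56 mg/L.
Initial deficit D₀ = C_s − DO₀ = 11.0 − 6.806 = 4.194 mg/L.
D(1.92) = [0.124×48.56/(0.729−0.124)](e^(−0.124×1.92) − e^(−0.729×1.92)) + 4.194 e^(−0.729×1.92)
= 9.953 × (0.7881 − 0.2467) + 4.194 × 0.2467 = 6.424 mg/L.
DO = 11.0 − 6.424 = 4.576 mg/L.

DO ≈ 4.58 mg/L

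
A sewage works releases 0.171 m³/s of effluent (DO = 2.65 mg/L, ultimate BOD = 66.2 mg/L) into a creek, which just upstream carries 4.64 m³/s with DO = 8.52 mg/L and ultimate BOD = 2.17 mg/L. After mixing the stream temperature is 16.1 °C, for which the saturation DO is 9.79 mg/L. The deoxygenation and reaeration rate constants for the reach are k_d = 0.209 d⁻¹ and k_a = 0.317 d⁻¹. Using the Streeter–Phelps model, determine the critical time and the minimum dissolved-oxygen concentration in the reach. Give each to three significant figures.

t_c ≈ 2.11 d; minimum DO ≈ 7.90 mg/L

Mixed DO = (4.64×8.52 + 0.171×2.65)/(4.64+0.171) = 39.99/4.811 = 8.311 mg/L.
Mixed L₀ = (4.64×2.17 + 0.171×66.2)/(4.811) = 21.39/4.811 = 4.446 mg/L.
Initial deficit D₀ = C_s − DO₀ = 9.79 − 8.311 = 1.479 mg/L.
t_c = (1/0.1080) ln[(0.317/0.209)(1 − 1.479×0.1080/(0.209×4.446))] = 9.259 × ln(1.256) = 2.111 d.
D_c = (0.209/0.317) × 4.446 × e^(−0.209×2.111) = 0.6593 × 4.446 × 0.6433 = 1.886 mg/L.
Minimum DO = 9.79 − 1.886 = 7.904 mg/L.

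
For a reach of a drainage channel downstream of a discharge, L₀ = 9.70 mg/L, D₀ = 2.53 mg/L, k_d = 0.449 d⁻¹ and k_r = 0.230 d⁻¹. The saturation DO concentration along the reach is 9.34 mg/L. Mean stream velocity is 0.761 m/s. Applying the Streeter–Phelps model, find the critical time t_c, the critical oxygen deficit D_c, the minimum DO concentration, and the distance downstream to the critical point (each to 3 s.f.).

With k_r/k_d = 0.5122 and 1 − D₀(k_r−k_d)/(k_d L₀) = 1.127,
t_c = ln(0.5122 × 1.127) / (0.230 − 0.449) = ln(0.5774) / -0.2190 = -0.5492/-0.2190 = 2.508 d.
L(t_c) = L₀ e^(−k_d t_c) = 9.70 × 0.3243 = 3.146 mg/L, and at the critical point k_r D_c = k_d L, so D_c = (0.449/0.230) × 3.146 = 6.142 mg/L.
Minimum DO = C_s − D_c = 9.34 − 6.142 = 3.198 mg/L.
x_c = v t_c = 0.761 m/s × 2.508 d × 86400 s/d = 164900 m ≈ 165 km.

t_c ≈ 2.51 d; D_c ≈ 6.14 mg/L; min DO ≈ 3.20 mg/L; x_c ≈ 165 km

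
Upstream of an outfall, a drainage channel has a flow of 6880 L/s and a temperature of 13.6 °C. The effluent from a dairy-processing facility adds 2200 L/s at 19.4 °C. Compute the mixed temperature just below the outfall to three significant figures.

Flow-weighted mixing: C = (Q_r C_r + Q_w C_w)/(Q_r + Q_w)
= (6880×13.6 + 2200×19.4)/(6880 + 2200) = 136200/9080 = 15.01 °C.

15.0 °C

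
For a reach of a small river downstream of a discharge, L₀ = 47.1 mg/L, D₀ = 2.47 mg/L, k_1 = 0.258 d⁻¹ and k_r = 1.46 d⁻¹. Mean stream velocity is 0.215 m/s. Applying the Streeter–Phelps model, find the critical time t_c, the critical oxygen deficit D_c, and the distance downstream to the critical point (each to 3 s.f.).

At the critical point dD/dt = 0, so k_1 L₀ e^(−k_1 t) = k_r D. Substituting D(t) from the Streeter–Phelps equation and solving for t gives
t_c = ln[(k_r/k_1)(1 − D₀(k_r−k_1)/(k_1 L₀))] / (k_r−k_1).
Here k_r−k_1 = 1.202 d⁻¹ and 1 − D₀(k_r−k_1)/(k_1 L₀) = 1 − 2.47×1.202/(0.258×47.1) = 0.7557, so
t_c = ln(5.659 × 0.7557) / 1.202 = 1.453 / 1.202 = 1.209 d.
L(t_c) = L₀ e^(−k_1 t_c) = 47.1 × 0.7321 = 34.48 mg/L, and at the critical point k_r D_c = k_1 L, so D_c = (0.258/1.46) × 34.48 = 6.093 mg/L.
x_c = v t_c = 0.215 m/s × 1.209 d × 86400 s/d = 22460 m ≈ 22.5 km.

t_c ≈ 1.21 d; D_c ≈ 6.09 mg/L; x_c ≈ 22.5 km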